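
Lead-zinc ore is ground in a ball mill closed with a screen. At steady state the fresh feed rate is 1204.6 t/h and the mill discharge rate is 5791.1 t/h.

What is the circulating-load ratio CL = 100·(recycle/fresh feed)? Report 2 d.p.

M = F + R at steady state, so:
R = M − F = 5791.1 − 1204.6 = 4586.5 t/h
CL = 100·R/F = 100·4586.5/1204.6 = 380.75 %

CL = 380.75 %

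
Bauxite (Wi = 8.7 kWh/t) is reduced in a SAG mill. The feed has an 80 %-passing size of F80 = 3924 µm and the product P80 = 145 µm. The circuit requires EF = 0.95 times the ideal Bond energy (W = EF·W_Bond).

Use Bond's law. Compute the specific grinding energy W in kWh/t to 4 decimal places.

Bond: W = 10·Wi·(1/√P80 − 1/√F80)
1/√145 = 0.083045;  1/√3924 = 0.015964
W = 10·8.7·(0.083045 − 0.015964) = 5.8361 kWh/t
Corrected W = EF·W_Bond = 0.95·5.8361 = 5.5443 kWh/t

W = 5.5443 kWh/t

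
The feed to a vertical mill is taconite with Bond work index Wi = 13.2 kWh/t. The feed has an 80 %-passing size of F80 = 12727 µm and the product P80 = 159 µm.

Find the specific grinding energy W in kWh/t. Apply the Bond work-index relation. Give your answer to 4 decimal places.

W = 10·Wi·(P80^(-½) − F80^(-½))
1/√159 = 0.079305;  1/√12727 = 0.008864
W = 10·13.2·(0.079305 − 0.008864) = 9.2982 kWh/t

W = 9.2982 kWh/t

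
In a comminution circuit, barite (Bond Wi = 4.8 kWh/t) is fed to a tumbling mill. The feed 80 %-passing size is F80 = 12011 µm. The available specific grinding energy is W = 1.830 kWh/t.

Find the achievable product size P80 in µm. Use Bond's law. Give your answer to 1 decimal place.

W = 10·Wi·[P80^(−½) − F80^(−½)]
⇒ 1/√P80 = W/(10·Wi) + 1/√F80
  = 1.8300/(10·4.8) + 1/√12011 = 0.038125 + 0.009125 = 0.047250
P80 = (1/0.047250)² = 21.1642² = 447.92 µm

P80 = 447.9 µm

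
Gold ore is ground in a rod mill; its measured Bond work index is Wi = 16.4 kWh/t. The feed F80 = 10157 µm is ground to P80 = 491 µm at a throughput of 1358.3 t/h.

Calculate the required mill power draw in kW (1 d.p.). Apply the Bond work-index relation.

W = 10·Wi·[P80^(−½) − F80^(−½)]
W = 10·16.4·(1/√491 − 1/√10157) = 10·16.4·(0.035207) = 5.7739 kWh/t
Power = W × throughput = 5.7739 kWh/t × 1358.3 t/h = 7842.7 kW

P = 7842.7 kW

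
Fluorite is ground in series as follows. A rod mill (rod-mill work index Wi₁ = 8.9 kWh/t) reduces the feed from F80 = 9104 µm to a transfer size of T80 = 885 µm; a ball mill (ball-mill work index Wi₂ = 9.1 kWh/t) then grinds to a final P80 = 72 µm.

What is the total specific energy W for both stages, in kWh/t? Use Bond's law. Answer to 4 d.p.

Bond:  W = 10 Wi (1/√P − 1/√F)
Stage 1 (9104→885 µm, Wi₁=8.9): W₁ = 10·8.9·(0.033615 − 0.010481) = 2.0589 kWh/t
Stage 2 (885→72 µm, Wi₂=9.1): W₂ = 10·9.1·(0.117851 − 0.033615) = 7.6655 kWh/t
W = W₁ + W₂ = 2.0589 + 7.6655 = 9.7245 kWh/t

W = 9.7245 kWh/t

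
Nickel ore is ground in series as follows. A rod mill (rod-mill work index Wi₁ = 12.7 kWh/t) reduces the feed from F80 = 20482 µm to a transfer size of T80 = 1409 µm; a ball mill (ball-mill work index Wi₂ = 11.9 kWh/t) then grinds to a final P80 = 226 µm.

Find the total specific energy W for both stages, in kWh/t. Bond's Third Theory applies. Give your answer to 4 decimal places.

W = 10 Wi (P80^-0.5 − F80^-0.5)
Stage 1 (20482→1409 µm, Wi₁=12.7): W₁ = 10·12.7·(0.026641 − 0.006987) = 2.4960 kWh/t
Stage 2 (1409→226 µm, Wi₂=11.9): W₂ = 10·11.9·(0.066519 − 0.026641) = 4.7455 kWh/t
W = W₁ + W₂ = 2.4960 + 4.7455 = 7.2415 kWh/t

W = 7.2415 kWh/t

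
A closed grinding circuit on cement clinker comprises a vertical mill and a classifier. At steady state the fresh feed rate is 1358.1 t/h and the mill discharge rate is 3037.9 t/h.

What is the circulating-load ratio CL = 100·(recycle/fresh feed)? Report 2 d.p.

CL = 123.69 %

Steady state: M = F + R.
R = M − F = 3037.9 − 1358.1 = 1679.8 t/h
CL = 100·R/F = 100·1679.8/1358.1 = 123.69 %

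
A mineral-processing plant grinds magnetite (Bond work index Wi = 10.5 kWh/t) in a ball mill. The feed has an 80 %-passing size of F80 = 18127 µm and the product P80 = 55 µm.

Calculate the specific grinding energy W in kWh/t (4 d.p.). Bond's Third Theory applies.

W = 10·Wi·[P80^(−½) − F80^(−½)]
1/√55 = 0.134840;  1/√18127 = 0.007427
W = 10·10.5·(0.134840 − 0.007427) = 13.3783 kWh/t

W = 13.3783 kWh/t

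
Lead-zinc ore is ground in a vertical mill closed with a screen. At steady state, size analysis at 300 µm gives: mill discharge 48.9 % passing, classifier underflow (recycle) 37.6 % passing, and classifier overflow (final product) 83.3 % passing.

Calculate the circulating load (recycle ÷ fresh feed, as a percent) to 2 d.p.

Mass balance on the −300 µm fraction:
Fd + Rd = Ru + Fo ⇒ R/F = (o−d)/(d−u)
r = (83.3 − 48.9)/(48.9 − 37.6) = 34.4/11.3 = 3.0442
CL = 100·r = 304.42 %

CL = 304.42 %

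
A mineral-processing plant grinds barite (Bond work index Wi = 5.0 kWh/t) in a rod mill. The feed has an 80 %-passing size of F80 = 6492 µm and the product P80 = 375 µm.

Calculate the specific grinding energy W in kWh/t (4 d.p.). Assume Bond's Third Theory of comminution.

W = 1.9614 kWh/t

W = 10 Wi / √P80 − 10 Wi / √F80
1/√375 = 0.051640;  1/√6492 = 0.012411
W = 10·5.0·(0.051640 − 0.012411) = 1.9614 kWh/t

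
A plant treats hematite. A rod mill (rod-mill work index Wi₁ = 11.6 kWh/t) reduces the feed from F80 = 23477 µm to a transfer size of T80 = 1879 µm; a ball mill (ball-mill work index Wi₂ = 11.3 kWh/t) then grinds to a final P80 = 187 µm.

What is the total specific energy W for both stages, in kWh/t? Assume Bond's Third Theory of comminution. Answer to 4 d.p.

W = 7.5755 kWh/t

W = 10·Wi·[P80^(−½) − F80^(−½)]
Stage 1 (23477→1879 µm, Wi₁=11.6): W₁ = 10·11.6·(0.023069 − 0.006526) = 1.9190 kWh/t
Stage 2 (1879→187 µm, Wi₂=11.3): W₂ = 10·11.3·(0.073127 − 0.023069) = 5.6565 kWh/t
W = W₁ + W₂ = 1.9190 + 5.6565 = 7.5755 kWh/t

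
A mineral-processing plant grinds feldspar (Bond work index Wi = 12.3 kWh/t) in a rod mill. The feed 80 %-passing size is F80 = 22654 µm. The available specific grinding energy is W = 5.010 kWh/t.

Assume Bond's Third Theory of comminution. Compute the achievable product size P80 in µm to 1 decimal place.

W = 10 Wi (1/√P80 − 1/√F80)  [Bond]
P80^(−½) = W/(10 Wi) + F80^(−½)
  = 5.0100/(10·12.3) + 1/√22654 = 0.040732 + 0.006644 = 0.047376
P80 = (1/0.047376)² = 21.1079² = 445.54 µm

P80 = 445.5 µm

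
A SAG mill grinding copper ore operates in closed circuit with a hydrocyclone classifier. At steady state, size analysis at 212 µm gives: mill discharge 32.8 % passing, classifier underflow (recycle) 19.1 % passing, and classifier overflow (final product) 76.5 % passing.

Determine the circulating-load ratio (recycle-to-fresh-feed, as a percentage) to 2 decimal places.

CL = 318.98 %

Balance %-passing 212 µm (r = R/F):
(1+r)d = ru + o → r = (o−d)/(d−u)
r = (76.5 − 32.8)/(32.8 − 19.1) = 43.7/13.7 = 3.1898
CL = 100·r = 318.98 %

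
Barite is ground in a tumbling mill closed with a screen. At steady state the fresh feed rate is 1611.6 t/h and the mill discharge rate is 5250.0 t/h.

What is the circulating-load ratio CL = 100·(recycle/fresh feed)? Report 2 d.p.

CL = 225.76 %

Mill node: discharge = fresh + recycle.
R = M − F = 5250.0 − 1611.6 = 3638.4 t/h
CL = 100·R/F = 100·3638.4/1611.6 = 225.76 %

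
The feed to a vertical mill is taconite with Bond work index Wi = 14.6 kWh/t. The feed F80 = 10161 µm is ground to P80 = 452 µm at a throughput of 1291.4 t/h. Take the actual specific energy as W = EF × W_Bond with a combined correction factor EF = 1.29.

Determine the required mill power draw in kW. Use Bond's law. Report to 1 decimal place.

W = 10 Wi / √P80 − 10 Wi / √F80
W = 10·14.6·(1/√452 − 1/√10161) = 10·14.6·(0.037116) = 5.4189 kWh/t
Corrected W = EF·W_Bond = 1.29·5.4189 = 6.9903 kWh/t
Power = W × throughput = 6.9903 kWh/t × 1291.4 t/h = 9027.3 kW

P = 9027.3 kW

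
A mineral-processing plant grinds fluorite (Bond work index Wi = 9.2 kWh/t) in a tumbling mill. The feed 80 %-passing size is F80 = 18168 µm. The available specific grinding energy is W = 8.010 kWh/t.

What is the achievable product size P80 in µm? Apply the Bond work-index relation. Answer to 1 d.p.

P80 = 112.0 µm

W = 10 Wi (1/√P80 − 1/√F80)  [Bond]
P80^-0.5 = F80^-0.5 + W/(10 Wi)
  = 8.0100/(10·9.2) + 1/√18168 = 0.087065 + 0.007419 = 0.094484
P80 = (1/0.094484)² = 10.5838² = 112.02 µm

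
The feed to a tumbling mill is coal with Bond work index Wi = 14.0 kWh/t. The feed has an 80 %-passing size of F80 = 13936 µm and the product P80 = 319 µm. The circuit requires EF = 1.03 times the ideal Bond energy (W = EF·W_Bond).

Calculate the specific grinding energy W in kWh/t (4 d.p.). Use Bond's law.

W = 10·Wi·[P80^(−½) − F80^(−½)]
1/√319 = 0.055989;  1/√13936 = 0.008471
W = 10·14.0·(0.055989 − 0.008471) = 6.6526 kWh/t
With EF = 1.03: W = 6.6526·1.03 = 6.8521 kWh/t

W = 6.8521 kWh/t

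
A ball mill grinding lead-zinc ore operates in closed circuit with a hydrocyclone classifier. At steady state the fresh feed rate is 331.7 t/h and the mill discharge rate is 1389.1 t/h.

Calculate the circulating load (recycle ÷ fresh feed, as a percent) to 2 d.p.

CL = 318.78 %

M = F + R at steady state, so:
R = M − F = 1389.1 − 331.7 = 1057.4 t/h
CL = 100·R/F = 100·1057.4/331.7 = 318.78 %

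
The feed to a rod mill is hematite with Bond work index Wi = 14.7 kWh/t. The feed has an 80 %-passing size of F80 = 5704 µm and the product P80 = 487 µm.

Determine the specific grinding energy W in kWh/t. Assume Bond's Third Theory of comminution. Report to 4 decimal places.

W = 10 Wi / √P80 − 10 Wi / √F80
1/√487 = 0.045314;  1/√5704 = 0.013241
W = 10·14.7·(0.045314 − 0.013241) = 4.7148 kWh/t

W = 4.7148 kWh/t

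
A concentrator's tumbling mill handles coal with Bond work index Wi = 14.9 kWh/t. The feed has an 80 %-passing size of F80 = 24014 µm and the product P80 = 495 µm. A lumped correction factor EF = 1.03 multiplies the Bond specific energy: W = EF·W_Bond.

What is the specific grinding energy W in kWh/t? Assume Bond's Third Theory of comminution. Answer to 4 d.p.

W = 5.9076 kWh/t

W = 10 Wi / √P80 − 10 Wi / √F80
1/√495 = 0.044947;  1/√24014 = 0.006453
W = 10·14.9·(0.044947 − 0.006453) = 5.7355 kWh/t
Corrected W = EF·W_Bond = 1.03·5.7355 = 5.9076 kWh/t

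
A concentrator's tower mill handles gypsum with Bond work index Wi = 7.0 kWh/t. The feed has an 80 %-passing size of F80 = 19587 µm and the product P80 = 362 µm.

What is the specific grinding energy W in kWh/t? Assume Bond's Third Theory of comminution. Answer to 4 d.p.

W = 3.1790 kWh/t

W_Bond = 10·Wi·(1/√P₈₀ − 1/√F₈₀)
1/√362 = 0.052559;  1/√19587 = 0.007145
W = 10·7.0·(0.052559 − 0.007145) = 3.1790 kWh/t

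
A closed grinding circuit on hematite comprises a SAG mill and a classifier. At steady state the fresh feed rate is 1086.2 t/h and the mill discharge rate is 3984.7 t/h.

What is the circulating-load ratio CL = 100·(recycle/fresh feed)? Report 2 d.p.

CL = 266.85 %

M = F + R at steady state, so:
R = M − F = 3984.7 − 1086.2 = 2898.5 t/h
CL = 100·R/F = 100·2898.5/1086.2 = 266.85 %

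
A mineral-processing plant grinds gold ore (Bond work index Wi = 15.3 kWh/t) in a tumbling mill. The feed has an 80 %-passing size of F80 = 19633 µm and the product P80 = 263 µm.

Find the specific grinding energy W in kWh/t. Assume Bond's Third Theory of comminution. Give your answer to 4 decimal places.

W = 10·Wi·[P80^(−½) − F80^(−½)]
1/√263 = 0.061663;  1/√19633 = 0.007137
W = 10·15.3·(0.061663 − 0.007137) = 8.3424 kWh/t

W = 8.3424 kWh/t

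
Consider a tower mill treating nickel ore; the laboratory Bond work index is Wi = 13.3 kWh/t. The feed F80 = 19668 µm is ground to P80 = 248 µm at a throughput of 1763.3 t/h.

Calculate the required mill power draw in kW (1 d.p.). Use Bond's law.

Bond: W = 10·Wi·(1/√P80 − 1/√F80)
W = 10·13.3·(1/√248 − 1/√19668) = 10·13.3·(0.056370) = 7.4972 kWh/t
Mill draw = 7.4972 × 1763.3 = 13219.7 kW

P = 13219.7 kW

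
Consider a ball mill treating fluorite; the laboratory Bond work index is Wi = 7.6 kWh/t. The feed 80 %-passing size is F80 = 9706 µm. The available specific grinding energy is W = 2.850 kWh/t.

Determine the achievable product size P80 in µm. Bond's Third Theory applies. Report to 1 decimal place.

Bond:  W = 10 Wi (1/√P − 1/√F)
P80^-0.5 = F80^-0.5 + W/(10 Wi)
  = 2.8500/(10·7.6) + 1/√9706 = 0.037500 + 0.010150 = 0.047650
P80 = (1/0.047650)² = 20.9862² = 440.42 µm

P80 = 440.4 µm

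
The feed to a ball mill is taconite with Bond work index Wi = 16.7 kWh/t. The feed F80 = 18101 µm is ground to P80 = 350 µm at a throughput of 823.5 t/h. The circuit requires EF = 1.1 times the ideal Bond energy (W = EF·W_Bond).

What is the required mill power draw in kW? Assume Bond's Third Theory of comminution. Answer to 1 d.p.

P = 6961.7 kW

W = 10 Wi / √P80 − 10 Wi / √F80
W = 10·16.7·(1/√350 − 1/√18101) = 10·16.7·(0.046020) = 7.6853 kWh/t
Corrected W = EF·W_Bond = 1.1·7.6853 = 8.4538 kWh/t
P_mill = W·ṁ = 8.4538·823.5 = 6961.7 kW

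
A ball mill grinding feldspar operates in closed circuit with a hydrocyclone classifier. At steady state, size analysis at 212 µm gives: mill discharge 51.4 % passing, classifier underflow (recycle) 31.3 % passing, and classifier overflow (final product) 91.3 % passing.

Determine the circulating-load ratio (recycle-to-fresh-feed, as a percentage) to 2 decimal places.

Two-product formula at 212 µm:
Fd + Rd = Ru + Fo ⇒ R/F = (o−d)/(d−u)
r = (91.3 − 51.4)/(51.4 − 31.3) = 39.9/20.1 = 1.9851
CL = 100·r = 198.51 %

CL = 198.51 %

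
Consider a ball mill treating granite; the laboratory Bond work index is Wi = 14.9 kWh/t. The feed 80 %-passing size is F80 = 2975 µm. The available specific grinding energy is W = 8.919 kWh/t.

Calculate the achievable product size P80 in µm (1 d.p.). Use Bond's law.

W = 10 Wi / √P80 − 10 Wi / √F80
1/√P80 = 1/√F80 + W/(10·Wi)
  = 8.9190/(10·14.9) + 1/√2975 = 0.059859 + 0.018334 = 0.078193
P80 = (1/0.078193)² = 12.7889² = 163.56 µm

P80 = 163.6 µm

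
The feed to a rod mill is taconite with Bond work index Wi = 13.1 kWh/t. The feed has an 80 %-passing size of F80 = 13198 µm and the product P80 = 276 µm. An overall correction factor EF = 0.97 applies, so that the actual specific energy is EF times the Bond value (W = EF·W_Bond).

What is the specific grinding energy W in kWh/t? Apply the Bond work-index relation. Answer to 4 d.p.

W = 6.5426 kWh/t

W = 10 Wi (P80^-0.5 − F80^-0.5)
1/√276 = 0.060193;  1/√13198 = 0.008705
W = 10·13.1·(0.060193 − 0.008705) = 6.7450 kWh/t
Corrected W = EF·W_Bond = 0.97·6.7450 = 6.5426 kWh/t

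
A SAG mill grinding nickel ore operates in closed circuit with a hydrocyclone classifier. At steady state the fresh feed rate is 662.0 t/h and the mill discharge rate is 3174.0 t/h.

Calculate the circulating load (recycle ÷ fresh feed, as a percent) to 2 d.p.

Mill node: discharge = fresh + recycle.
R = M − F = 3174.0 − 662.0 = 2512.0 t/h
CL = 100·R/F = 100·2512.0/662.0 = 379.46 %

CL = 379.46 %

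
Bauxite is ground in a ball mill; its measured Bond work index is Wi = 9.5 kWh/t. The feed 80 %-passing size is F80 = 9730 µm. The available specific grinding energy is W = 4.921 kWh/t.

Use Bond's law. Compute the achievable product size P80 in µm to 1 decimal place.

P80 = 260.7 µm

W = 10·Wi·[P80^(−½) − F80^(−½)]
⇒ 1/√P80 = W/(10·Wi) + 1/√F80
  = 4.9210/(10·9.5) + 1/√9730 = 0.051800 + 0.010138 = 0.061938
P80 = (1/0.061938)² = 16.1452² = 260.67 µm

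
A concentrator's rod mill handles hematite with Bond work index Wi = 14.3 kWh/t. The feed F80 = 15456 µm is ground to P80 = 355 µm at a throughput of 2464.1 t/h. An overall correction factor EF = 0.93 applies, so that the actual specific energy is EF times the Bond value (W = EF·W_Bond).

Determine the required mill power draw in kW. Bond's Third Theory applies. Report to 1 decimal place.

W = 10·Wi·(P80^(-½) − F80^(-½))
W = 10·14.3·(1/√355 − 1/√15456) = 10·14.3·(0.045031) = 6.4394 kWh/t
Corrected W = EF·W_Bond = 0.93·6.4394 = 5.9887 kWh/t
Power = W × throughput = 5.9887 kWh/t × 2464.1 t/h = 14756.6 kW

P = 14756.6 kW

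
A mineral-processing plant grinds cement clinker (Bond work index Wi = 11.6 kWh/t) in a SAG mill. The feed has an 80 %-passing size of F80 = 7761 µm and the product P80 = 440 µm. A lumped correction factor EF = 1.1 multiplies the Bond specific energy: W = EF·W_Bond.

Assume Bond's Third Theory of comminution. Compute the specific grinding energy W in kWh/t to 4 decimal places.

W = 10 Wi (1/√P80 − 1/√F80)  [Bond]
1/√440 = 0.047673;  1/√7761 = 0.011351
W = 10·11.6·(0.047673 − 0.011351) = 4.2133 kWh/t
Corrected W = EF·W_Bond = 1.1·4.2133 = 4.6347 kWh/t

W = 4.6347 kWh/t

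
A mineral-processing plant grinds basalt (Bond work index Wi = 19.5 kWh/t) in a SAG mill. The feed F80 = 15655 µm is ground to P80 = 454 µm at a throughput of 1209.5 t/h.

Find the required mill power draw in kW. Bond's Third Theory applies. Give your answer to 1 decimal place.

W = 10·Wi·(P80^(-½) − F80^(-½))
W = 10·19.5·(1/√454 − 1/√15655) = 10·19.5·(0.038940) = 7.5933 kWh/t
P = W·T = 7.5933·1209.5 = 9184.1 kW

P = 9184.1 kW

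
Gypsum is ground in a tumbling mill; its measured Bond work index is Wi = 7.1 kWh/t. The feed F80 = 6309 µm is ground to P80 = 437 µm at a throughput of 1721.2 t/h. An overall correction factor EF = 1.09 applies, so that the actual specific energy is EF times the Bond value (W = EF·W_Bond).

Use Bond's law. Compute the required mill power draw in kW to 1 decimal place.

P = 4695.0 kW

W = 10·Wi·[P80^(−½) − F80^(−½)]
W = 10·7.1·(1/√437 − 1/√6309) = 10·7.1·(0.035247) = 2.5025 kWh/t
Apply correction: 2.5025 × 1.09 = 2.7277 kWh/t
P = W·T = 2.7277·1721.2 = 4695.0 kW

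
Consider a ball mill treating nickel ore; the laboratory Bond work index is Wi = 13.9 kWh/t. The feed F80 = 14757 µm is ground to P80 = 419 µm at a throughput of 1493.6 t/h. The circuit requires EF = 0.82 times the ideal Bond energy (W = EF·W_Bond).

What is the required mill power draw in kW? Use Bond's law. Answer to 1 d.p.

Bond: W = 10·Wi·(1/√P80 − 1/√F80)
W = 10·13.9·(1/√419 − 1/√14757) = 10·13.9·(0.040621) = 5.6464 kWh/t
With EF = 0.82: W = 5.6464·0.82 = 4.6300 kWh/t
P = W·T = 4.6300·1493.6 = 6915.4 kW

P = 6915.4 kW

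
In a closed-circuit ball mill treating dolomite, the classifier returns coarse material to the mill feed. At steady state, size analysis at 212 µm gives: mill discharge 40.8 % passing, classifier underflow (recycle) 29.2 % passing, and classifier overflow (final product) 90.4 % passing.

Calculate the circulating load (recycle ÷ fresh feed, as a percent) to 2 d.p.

Two-product formula at 212 µm:
(1+r)·d = r·u + o ⇒ r = (o−d)/(d−u)
r = (90.4 − 40.8)/(40.8 − 29.2) = 49.6/11.6 = 4.2759
CL = 100·r = 427.59 %

CL = 427.59 %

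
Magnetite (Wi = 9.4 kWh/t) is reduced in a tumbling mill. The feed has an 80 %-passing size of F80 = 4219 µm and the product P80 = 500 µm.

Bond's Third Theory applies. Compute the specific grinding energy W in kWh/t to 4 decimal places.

W = 2.7566 kWh/t

W = 10 Wi (1/√P80 − 1/√F80)  [Bond]
1/√500 = 0.044721;  1/√4219 = 0.015396
W = 10·9.4·(0.044721 − 0.015396) = 2.7566 kWh/t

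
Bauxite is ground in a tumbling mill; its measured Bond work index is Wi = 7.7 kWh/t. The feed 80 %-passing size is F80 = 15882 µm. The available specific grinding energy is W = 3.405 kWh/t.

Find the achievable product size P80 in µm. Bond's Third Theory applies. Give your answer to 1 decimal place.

W = 10·Wi·[P80^(−½) − F80^(−½)]
⇒ 1/√P80 = W/(10·Wi) + 1/√F80
  = 3.4050/(10·7.7) + 1/√15882 = 0.044221 + 0.007935 = 0.052156
P80 = (1/0.052156)² = 19.1733² = 367.62 µm

P80 = 367.6 µm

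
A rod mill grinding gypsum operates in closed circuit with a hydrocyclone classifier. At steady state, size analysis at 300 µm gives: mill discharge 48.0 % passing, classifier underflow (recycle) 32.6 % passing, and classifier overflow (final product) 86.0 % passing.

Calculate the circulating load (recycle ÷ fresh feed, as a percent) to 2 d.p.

Classifier node, passing 300 µm:
(1+r)d = ru + o → r = (o−d)/(d−u)
r = (86.0 − 48.0)/(48.0 − 32.6) = 38.0/15.4 = 2.4675
CL = 100·r = 246.75 %

CL = 246.75 %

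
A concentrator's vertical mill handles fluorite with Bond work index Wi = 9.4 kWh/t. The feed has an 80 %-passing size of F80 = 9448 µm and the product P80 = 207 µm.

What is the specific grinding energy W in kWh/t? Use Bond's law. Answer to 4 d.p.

W = 5.5664 kWh/t

W_Bond = 10·Wi·(1/√P₈₀ − 1/√F₈₀)
1/√207 = 0.069505;  1/√9448 = 0.010288
W = 10·9.4·(0.069505 − 0.010288) = 5.5664 kWh/t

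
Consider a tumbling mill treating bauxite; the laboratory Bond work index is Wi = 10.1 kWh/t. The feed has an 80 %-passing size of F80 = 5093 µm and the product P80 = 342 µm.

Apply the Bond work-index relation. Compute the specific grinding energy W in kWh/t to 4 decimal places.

Bond: W = 10·Wi·(1/√P80 − 1/√F80)
1/√342 = 0.054074;  1/√5093 = 0.014012
W = 10·10.1·(0.054074 − 0.014012) = 4.0462 kWh/t

W = 4.0462 kWh/t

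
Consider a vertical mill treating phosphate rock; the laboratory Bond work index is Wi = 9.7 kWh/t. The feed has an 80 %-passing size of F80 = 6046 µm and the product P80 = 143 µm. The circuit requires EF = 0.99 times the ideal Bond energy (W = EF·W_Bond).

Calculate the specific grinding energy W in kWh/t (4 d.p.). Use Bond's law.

W_Bond = 10·Wi·(1/√P₈₀ − 1/√F₈₀)
1/√143 = 0.083624;  1/√6046 = 0.012861
W = 10·9.7·(0.083624 − 0.012861) = 6.8641 kWh/t
With EF = 0.99: W = 6.8641·0.99 = 6.7954 kWh/t

W = 6.7954 kWh/t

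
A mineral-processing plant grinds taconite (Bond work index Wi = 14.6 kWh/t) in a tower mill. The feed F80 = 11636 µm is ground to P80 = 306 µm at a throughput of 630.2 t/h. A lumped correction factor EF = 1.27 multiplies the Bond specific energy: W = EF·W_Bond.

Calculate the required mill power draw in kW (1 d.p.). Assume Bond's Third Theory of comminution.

W = 10 Wi / √P80 − 10 Wi / √F80
W = 10·14.6·(1/√306 − 1/√11636) = 10·14.6·(0.047896) = 6.9928 kWh/t
Corrected W = EF·W_Bond = 1.27·6.9928 = 8.8808 kWh/t
P_mill = W·ṁ = 8.8808·630.2 = 5596.7 kW

P = 5596.7 kW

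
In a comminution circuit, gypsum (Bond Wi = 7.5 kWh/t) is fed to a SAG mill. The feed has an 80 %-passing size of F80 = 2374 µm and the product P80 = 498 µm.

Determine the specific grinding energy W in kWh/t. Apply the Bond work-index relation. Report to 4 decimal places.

W = 10·Wi·(P80^(-½) − F80^(-½))
1/√498 = 0.044811;  1/√2374 = 0.020524
W = 10·7.5·(0.044811 − 0.020524) = 1.8215 kWh/t

W = 1.8215 kWh/t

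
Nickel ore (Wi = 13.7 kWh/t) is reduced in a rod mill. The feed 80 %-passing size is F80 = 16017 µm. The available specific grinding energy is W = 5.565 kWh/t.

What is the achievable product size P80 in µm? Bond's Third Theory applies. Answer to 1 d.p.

W = 10·Wi·[P80^(−½) − F80^(−½)]
⇒ 1/√P80 = W/(10·Wi) + 1/√F80
  = 5.5650/(10·13.7) + 1/√16017 = 0.040620 + 0.007901 = 0.048522
P80 = (1/0.048522)² = 20.6092² = 424.74 µm

P80 = 424.7 µm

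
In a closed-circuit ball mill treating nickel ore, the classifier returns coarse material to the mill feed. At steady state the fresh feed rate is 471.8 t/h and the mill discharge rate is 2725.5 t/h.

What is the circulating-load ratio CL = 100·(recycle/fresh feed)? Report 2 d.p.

CL = 477.68 %

M = F + R at steady state, so:
R = M − F = 2725.5 − 471.8 = 2253.7 t/h
CL = 100·R/F = 100·2253.7/471.8 = 477.68 %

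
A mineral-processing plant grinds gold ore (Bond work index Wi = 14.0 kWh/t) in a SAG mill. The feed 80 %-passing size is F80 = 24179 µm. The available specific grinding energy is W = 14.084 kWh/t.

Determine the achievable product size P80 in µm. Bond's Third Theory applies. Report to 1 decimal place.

W_Bond = 10·Wi·(1/√P₈₀ − 1/√F₈₀)
⇒ 1/√P80 = W/(10 Wi) + 1/√F80
  = 14.0840/(10·14.0) + 1/√24179 = 0.100600 + 0.006431 = 0.107031
P80 = (1/0.107031)² = 9.3431² = 87.29 µm

P80 = 87.3 µm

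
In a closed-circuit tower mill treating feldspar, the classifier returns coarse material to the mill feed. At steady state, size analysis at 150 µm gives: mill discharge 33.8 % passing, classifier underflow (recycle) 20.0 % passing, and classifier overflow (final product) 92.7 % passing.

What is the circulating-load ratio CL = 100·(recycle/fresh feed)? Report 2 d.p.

Let r = R/F. Size balance at 150 µm:
Fd + Rd = Ru + Fo ⇒ R/F = (o−d)/(d−u)
r = (92.7 − 33.8)/(33.8 − 20.0) = 58.9/13.8 = 4.2681
CL = 100·r = 426.81 %

CL = 426.81 %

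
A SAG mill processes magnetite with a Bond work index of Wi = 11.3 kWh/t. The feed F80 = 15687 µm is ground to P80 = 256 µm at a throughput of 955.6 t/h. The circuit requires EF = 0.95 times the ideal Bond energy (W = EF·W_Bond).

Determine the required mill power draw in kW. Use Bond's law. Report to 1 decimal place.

P = 5592.4 kW

W = 10·Wi·(P80^(-½) − F80^(-½))
W = 10·11.3·(1/√256 − 1/√15687) = 10·11.3·(0.054516) = 6.1603 kWh/t
With EF = 0.95: W = 6.1603·0.95 = 5.8523 kWh/t
Mill draw = 5.8523 × 955.6 = 5592.4 kW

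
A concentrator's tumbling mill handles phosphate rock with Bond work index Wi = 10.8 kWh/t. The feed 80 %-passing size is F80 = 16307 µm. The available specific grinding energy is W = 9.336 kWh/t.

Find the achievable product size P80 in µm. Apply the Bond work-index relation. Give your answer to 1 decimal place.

P80 = 112.5 µm

W_Bond = 10·Wi·(1/√P₈₀ − 1/√F₈₀)
P80^(−½) = W/(10 Wi) + F80^(−½)
  = 9.3360/(10·10.8) + 1/√16307 = 0.086444 + 0.007831 = 0.094275
P80 = (1/0.094275)² = 10.6072² = 112.51 µm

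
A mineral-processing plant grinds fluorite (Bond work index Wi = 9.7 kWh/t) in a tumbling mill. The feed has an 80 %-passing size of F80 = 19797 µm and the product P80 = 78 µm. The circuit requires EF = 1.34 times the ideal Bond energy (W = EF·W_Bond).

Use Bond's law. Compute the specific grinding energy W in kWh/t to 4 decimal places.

W = 10 Wi / √P80 − 10 Wi / √F80
1/√78 = 0.113228;  1/√19797 = 0.007107
W = 10·9.7·(0.113228 − 0.007107) = 10.2937 kWh/t
With EF = 1.34: W = 10.2937·1.34 = 13.7935 kWh/t

W = 13.7935 kWh/t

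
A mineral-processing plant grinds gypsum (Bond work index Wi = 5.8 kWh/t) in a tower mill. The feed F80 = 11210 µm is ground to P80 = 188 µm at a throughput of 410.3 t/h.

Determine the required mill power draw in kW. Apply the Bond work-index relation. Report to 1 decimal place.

P = 1510.8 kW

Bond:  W = 10 Wi (1/√P − 1/√F)
W = 10·5.8·(1/√188 − 1/√11210) = 10·5.8·(0.063488) = 3.6823 kWh/t
Power = W × throughput = 3.6823 kWh/t × 410.3 t/h = 1510.8 kW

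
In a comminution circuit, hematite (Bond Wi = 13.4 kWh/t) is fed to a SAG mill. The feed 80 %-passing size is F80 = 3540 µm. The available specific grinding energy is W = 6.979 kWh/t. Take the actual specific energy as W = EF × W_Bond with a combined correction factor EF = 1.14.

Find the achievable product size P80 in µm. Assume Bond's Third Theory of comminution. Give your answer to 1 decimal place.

P80 = 256.1 µm

W = 10·Wi·[P80^(−½) − F80^(−½)]
W_Bond = W / EF = 6.979 / 1.14 = 6.1219 kWh/t
1/√P80 = 1/√F80 + W_Bond/(10·Wi)
  = 6.1219/(10·13.4) + 1/√3540 = 0.045686 + 0.016807 = 0.062493
P80 = (1/0.062493)² = 16.0017² = 256.05 µm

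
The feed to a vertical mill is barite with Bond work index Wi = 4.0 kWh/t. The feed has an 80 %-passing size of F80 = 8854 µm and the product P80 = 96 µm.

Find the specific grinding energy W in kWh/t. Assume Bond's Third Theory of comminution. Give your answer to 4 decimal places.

W = 3.6574 kWh/t

W = 10·Wi·(P80^(-½) − F80^(-½))
1/√96 = 0.102062;  1/√8854 = 0.010627
W = 10·4.0·(0.102062 − 0.010627) = 3.6574 kWh/t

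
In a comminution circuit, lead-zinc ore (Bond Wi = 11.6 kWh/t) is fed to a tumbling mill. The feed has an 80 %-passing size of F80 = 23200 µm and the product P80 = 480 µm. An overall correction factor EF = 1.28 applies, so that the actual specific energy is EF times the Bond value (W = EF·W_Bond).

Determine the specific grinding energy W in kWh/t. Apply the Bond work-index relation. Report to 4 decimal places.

W = 5.8023 kWh/t

W_Bond = 10·Wi·(1/√P₈₀ − 1/√F₈₀)
1/√480 = 0.045644;  1/√23200 = 0.006565
W = 10·11.6·(0.045644 − 0.006565) = 4.5331 kWh/t
Corrected W = EF·W_Bond = 1.28·4.5331 = 5.8023 kWh/t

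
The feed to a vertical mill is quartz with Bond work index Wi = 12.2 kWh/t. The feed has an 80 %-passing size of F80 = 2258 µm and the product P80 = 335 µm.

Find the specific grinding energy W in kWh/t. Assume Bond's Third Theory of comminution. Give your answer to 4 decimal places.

W = 4.0981 kWh/t

W = 10·Wi·(P80^(-½) − F80^(-½))
1/√335 = 0.054636;  1/√2258 = 0.021044
W = 10·12.2·(0.054636 − 0.021044) = 4.0981 kWh/t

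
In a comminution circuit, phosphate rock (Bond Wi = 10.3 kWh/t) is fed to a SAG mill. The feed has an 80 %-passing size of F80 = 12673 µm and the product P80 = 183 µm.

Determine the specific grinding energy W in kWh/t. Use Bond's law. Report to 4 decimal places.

W = 6.6990 kWh/t

W_Bond = 10·Wi·(1/√P₈₀ − 1/√F₈₀)
1/√183 = 0.073922;  1/√12673 = 0.008883
W = 10·10.3·(0.073922 − 0.008883) = 6.6990 kWh/t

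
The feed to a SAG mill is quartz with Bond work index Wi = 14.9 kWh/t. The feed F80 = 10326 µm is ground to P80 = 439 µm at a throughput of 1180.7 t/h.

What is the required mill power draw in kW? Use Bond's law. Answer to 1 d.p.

W = 10 Wi / √P80 − 10 Wi / √F80
W = 10·14.9·(1/√439 − 1/√10326) = 10·14.9·(0.037887) = 5.6451 kWh/t
P_mill = W·ṁ = 5.6451·1180.7 = 6665.2 kW

P = 6665.2 kW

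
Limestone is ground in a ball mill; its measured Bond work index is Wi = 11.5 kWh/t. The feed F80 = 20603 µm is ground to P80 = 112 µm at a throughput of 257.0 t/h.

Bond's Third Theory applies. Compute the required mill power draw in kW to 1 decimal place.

P = 2586.8 kW

W = 10·Wi·[P80^(−½) − F80^(−½)]
W = 10·11.5·(1/√112 − 1/√20603) = 10·11.5·(0.087524) = 10.0653 kWh/t
Mill draw = 10.0653 × 257.0 = 2586.8 kW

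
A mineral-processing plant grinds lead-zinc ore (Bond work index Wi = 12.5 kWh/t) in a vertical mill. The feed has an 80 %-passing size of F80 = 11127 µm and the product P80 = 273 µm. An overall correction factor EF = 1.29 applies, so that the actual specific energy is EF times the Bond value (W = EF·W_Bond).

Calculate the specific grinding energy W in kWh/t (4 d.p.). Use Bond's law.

W = 8.2306 kWh/t

W = 10 Wi (P80^-0.5 − F80^-0.5)
1/√273 = 0.060523;  1/√11127 = 0.009480
W = 10·12.5·(0.060523 − 0.009480) = 6.3803 kWh/t
Apply correction: 6.3803 × 1.29 = 8.2306 kWh/t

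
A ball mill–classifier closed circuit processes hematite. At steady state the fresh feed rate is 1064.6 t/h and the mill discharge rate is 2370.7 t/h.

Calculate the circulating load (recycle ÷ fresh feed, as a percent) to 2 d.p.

CL = 122.68 %

Discharge = new feed + return, hence
R = M − F = 2370.7 − 1064.6 = 1306.1 t/h
CL = 100·R/F = 100·1306.1/1064.6 = 122.68 %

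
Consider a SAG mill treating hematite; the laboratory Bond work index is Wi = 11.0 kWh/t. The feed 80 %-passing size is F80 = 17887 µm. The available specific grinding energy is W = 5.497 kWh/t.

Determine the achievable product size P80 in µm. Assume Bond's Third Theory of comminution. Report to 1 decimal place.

P80 = 303.0 µm

W = 10 Wi / √P80 − 10 Wi / √F80
⇒ 1/√P80 = W/(10 Wi) + 1/√F80
  = 5.4970/(10·11.0) + 1/√17887 = 0.049973 + 0.007477 = 0.057450
P80 = (1/0.057450)² = 17.4065² = 302.99 µm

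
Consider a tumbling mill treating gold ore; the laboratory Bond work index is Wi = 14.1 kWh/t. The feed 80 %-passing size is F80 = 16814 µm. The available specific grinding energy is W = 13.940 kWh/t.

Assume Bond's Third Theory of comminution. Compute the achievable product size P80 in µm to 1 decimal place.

W = 10 Wi / √P80 − 10 Wi / √F80
⇒ 1/√P80 = W/(10·Wi) + 1/√F80
  = 13.9400/(10·14.1) + 1/√16814 = 0.098865 + 0.007712 = 0.106577
P80 = (1/0.106577)² = 9.3829² = 88.04 µm

P80 = 88.0 µm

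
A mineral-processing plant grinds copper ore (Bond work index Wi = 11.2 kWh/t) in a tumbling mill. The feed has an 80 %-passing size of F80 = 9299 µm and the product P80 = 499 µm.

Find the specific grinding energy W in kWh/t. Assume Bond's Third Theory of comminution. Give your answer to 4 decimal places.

W = 10·Wi·[P80^(−½) − F80^(−½)]
1/√499 = 0.044766;  1/√9299 = 0.010370
W = 10·11.2·(0.044766 − 0.010370) = 3.8524 kWh/t

W = 3.8524 kWh/t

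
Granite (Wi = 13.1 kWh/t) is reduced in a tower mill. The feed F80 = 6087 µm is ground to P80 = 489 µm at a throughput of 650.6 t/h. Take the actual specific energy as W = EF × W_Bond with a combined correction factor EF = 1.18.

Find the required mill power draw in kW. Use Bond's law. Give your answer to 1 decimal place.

P = 3258.9 kW

W = 10·Wi·[P80^(−½) − F80^(−½)]
W = 10·13.1·(1/√489 − 1/√6087) = 10·13.1·(0.032404) = 4.2450 kWh/t
With EF = 1.18: W = 4.2450·1.18 = 5.0090 kWh/t
Power = W × throughput = 5.0090 kWh/t × 650.6 t/h = 3258.9 kW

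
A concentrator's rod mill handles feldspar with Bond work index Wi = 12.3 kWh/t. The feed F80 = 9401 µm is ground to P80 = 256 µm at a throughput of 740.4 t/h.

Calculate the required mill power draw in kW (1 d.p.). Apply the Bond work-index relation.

P = 4752.6 kW

W = 10 Wi (P80^-0.5 − F80^-0.5)
W = 10·12.3·(1/√256 − 1/√9401) = 10·12.3·(0.052186) = 6.4189 kWh/t
Mill draw = 6.4189 × 740.4 = 4752.6 kW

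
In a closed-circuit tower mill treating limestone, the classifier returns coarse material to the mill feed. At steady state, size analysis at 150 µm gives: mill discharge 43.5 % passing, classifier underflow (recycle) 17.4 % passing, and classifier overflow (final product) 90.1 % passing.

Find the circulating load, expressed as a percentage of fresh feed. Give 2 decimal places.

CL = 178.54 %

Two-product formula at 150 µm:
d + r·d = r·u + o → r(d−u) = o−d
r = (90.1 − 43.5)/(43.5 − 17.4) = 46.6/26.1 = 1.7854
CL = 100·r = 178.54 %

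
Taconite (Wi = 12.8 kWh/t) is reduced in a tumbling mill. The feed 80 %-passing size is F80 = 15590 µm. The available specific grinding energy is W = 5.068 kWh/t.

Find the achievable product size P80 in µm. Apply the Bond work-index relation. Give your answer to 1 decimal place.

W = 10·Wi·[P80^(−½) − F80^(−½)]
⇒ 1/√P80 = W/(10 Wi) + 1/√F80
  = 5.0680/(10·12.8) + 1/√15590 = 0.039594 + 0.008009 = 0.047603
P80 = (1/0.047603)² = 21.0072² = 441.30 µm

P80 = 441.3 µm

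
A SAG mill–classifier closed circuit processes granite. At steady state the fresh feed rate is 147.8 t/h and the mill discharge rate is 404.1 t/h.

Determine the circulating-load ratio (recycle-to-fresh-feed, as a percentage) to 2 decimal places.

Discharge = new feed + return, hence
R = M − F = 404.1 − 147.8 = 256.3 t/h
CL = 100·R/F = 100·256.3/147.8 = 173.41 %

CL = 173.41 %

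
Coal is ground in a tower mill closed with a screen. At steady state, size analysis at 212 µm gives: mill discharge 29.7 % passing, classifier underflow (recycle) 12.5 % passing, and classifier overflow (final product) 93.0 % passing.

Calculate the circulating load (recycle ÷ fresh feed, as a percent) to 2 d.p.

CL = 368.02 %

Balance %-passing 212 µm (r = R/F):
r = (o − d)/(d − u)
r = (93.0 − 29.7)/(29.7 − 12.5) = 63.3/17.2 = 3.6802
CL = 100·r = 368.02 %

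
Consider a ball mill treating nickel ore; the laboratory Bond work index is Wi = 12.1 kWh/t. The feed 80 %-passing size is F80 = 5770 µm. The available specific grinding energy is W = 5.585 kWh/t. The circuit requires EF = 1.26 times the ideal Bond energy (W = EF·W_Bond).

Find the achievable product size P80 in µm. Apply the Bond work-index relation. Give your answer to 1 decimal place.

P80 = 403.3 µm

Bond:  W = 10 Wi (1/√P − 1/√F)
W_Bond = W / EF = 5.585 / 1.26 = 4.4325 kWh/t
⇒ 1/√P80 = W_Bond/(10 Wi) + 1/√F80
  = 4.4325/(10·12.1) + 1/√5770 = 0.036633 + 0.013165 = 0.049797
P80 = (1/0.049797)² = 20.0814² = 403.26 µm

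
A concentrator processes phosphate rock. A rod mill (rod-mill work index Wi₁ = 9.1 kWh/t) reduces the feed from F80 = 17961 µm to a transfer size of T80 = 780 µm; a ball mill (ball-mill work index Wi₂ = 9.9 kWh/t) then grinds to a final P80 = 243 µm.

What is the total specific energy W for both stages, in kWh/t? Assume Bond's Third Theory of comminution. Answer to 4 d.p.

W = 5.3854 kWh/t

W_Bond = 10·Wi·(1/√P₈₀ − 1/√F₈₀)
Stage 1 (17961→780 µm, Wi₁=9.1): W₁ = 10·9.1·(0.035806 − 0.007462) = 2.5793 kWh/t
Stage 2 (780→243 µm, Wi₂=9.9): W₂ = 10·9.9·(0.064150 − 0.035806) = 2.8061 kWh/t
W = W₁ + W₂ = 2.5793 + 2.8061 = 5.3854 kWh/t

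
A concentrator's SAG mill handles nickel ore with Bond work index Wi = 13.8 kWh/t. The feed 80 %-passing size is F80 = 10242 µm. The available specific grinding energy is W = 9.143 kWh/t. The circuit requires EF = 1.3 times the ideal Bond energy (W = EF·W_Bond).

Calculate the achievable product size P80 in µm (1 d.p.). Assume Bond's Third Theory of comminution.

W_Bond = 10·Wi·(1/√P₈₀ − 1/√F₈₀)
W_Bond = W / EF = 9.143 / 1.3 = 7.0331 kWh/t
⇒ 1/√P80 = W_Bond/(10 Wi) + 1/√F80
  = 7.0331/(10·13.8) + 1/√10242 = 0.050964 + 0.009881 = 0.060845
P80 = (1/0.060845)² = 16.4351² = 270.11 µm

P80 = 270.1 µm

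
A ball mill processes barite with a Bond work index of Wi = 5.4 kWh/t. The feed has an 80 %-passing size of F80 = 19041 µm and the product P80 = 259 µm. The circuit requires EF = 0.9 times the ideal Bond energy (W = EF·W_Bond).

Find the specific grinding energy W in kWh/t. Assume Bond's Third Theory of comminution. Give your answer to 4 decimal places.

Bond: W = 10·Wi·(1/√P80 − 1/√F80)
1/√259 = 0.062137;  1/√19041 = 0.007247
W = 10·5.4·(0.062137 − 0.007247) = 2.9641 kWh/t
W_actual = 0.9 × 2.9641 = 2.6677 kWh/t

W = 2.6677 kWh/t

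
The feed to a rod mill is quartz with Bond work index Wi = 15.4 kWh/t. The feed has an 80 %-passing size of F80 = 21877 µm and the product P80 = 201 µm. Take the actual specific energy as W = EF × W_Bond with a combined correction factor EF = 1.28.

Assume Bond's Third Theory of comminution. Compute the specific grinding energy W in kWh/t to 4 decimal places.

W = 12.5711 kWh/t

W_Bond = 10·Wi·(1/√P₈₀ − 1/√F₈₀)
1/√201 = 0.070535;  1/√21877 = 0.006761
W = 10·15.4·(0.070535 − 0.006761) = 9.8211 kWh/t
W_actual = 1.28 × 9.8211 = 12.5711 kWh/t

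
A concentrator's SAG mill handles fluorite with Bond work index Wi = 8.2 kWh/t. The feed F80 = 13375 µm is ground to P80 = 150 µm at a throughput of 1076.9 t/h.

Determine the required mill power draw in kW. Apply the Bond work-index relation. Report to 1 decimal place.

W_Bond = 10·Wi·(1/√P₈₀ − 1/√F₈₀)
W = 10·8.2·(1/√150 − 1/√13375) = 10·8.2·(0.073003) = 5.9862 kWh/t
P = W·T = 5.9862·1076.9 = 6446.6 kW

P = 6446.6 kW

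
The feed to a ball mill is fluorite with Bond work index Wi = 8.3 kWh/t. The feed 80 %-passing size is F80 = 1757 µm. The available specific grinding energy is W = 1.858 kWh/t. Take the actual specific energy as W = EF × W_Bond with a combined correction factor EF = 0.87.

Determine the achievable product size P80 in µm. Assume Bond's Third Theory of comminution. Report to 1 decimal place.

W = 10 Wi / √P80 − 10 Wi / √F80
W_Bond = W / EF = 1.858 / 0.87 = 2.1356 kWh/t
⇒ 1/√P80 = W_Bond/(10 Wi) + 1/√F80
  = 2.1356/(10·8.3) + 1/√1757 = 0.025731 + 0.023857 = 0.049587
P80 = (1/0.049587)² = 20.1664² = 406.68 µm

P80 = 406.7 µm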